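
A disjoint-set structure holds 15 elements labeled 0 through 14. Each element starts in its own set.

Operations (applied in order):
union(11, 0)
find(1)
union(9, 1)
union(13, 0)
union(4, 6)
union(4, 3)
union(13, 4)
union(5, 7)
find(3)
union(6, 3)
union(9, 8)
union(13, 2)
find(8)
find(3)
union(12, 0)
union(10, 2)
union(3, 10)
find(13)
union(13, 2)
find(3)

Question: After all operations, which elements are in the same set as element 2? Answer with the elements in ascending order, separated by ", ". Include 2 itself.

Answer: 0, 2, 3, 4, 6, 10, 11, 12, 13

Derivation:
Step 1: union(11, 0) -> merged; set of 11 now {0, 11}
Step 2: find(1) -> no change; set of 1 is {1}
Step 3: union(9, 1) -> merged; set of 9 now {1, 9}
Step 4: union(13, 0) -> merged; set of 13 now {0, 11, 13}
Step 5: union(4, 6) -> merged; set of 4 now {4, 6}
Step 6: union(4, 3) -> merged; set of 4 now {3, 4, 6}
Step 7: union(13, 4) -> merged; set of 13 now {0, 3, 4, 6, 11, 13}
Step 8: union(5, 7) -> merged; set of 5 now {5, 7}
Step 9: find(3) -> no change; set of 3 is {0, 3, 4, 6, 11, 13}
Step 10: union(6, 3) -> already same set; set of 6 now {0, 3, 4, 6, 11, 13}
Step 11: union(9, 8) -> merged; set of 9 now {1, 8, 9}
Step 12: union(13, 2) -> merged; set of 13 now {0, 2, 3, 4, 6, 11, 13}
Step 13: find(8) -> no change; set of 8 is {1, 8, 9}
Step 14: find(3) -> no change; set of 3 is {0, 2, 3, 4, 6, 11, 13}
Step 15: union(12, 0) -> merged; set of 12 now {0, 2, 3, 4, 6, 11, 12, 13}
Step 16: union(10, 2) -> merged; set of 10 now {0, 2, 3, 4, 6, 10, 11, 12, 13}
Step 17: union(3, 10) -> already same set; set of 3 now {0, 2, 3, 4, 6, 10, 11, 12, 13}
Step 18: find(13) -> no change; set of 13 is {0, 2, 3, 4, 6, 10, 11, 12, 13}
Step 19: union(13, 2) -> already same set; set of 13 now {0, 2, 3, 4, 6, 10, 11, 12, 13}
Step 20: find(3) -> no change; set of 3 is {0, 2, 3, 4, 6, 10, 11, 12, 13}
Component of 2: {0, 2, 3, 4, 6, 10, 11, 12, 13}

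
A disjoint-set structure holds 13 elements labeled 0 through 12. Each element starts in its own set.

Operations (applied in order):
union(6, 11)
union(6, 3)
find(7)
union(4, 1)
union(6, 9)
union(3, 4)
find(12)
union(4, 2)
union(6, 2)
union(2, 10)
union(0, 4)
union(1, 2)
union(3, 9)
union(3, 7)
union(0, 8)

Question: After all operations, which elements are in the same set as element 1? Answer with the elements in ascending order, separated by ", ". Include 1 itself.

Step 1: union(6, 11) -> merged; set of 6 now {6, 11}
Step 2: union(6, 3) -> merged; set of 6 now {3, 6, 11}
Step 3: find(7) -> no change; set of 7 is {7}
Step 4: union(4, 1) -> merged; set of 4 now {1, 4}
Step 5: union(6, 9) -> merged; set of 6 now {3, 6, 9, 11}
Step 6: union(3, 4) -> merged; set of 3 now {1, 3, 4, 6, 9, 11}
Step 7: find(12) -> no change; set of 12 is {12}
Step 8: union(4, 2) -> merged; set of 4 now {1, 2, 3, 4, 6, 9, 11}
Step 9: union(6, 2) -> already same set; set of 6 now {1, 2, 3, 4, 6, 9, 11}
Step 10: union(2, 10) -> merged; set of 2 now {1, 2, 3, 4, 6, 9, 10, 11}
Step 11: union(0, 4) -> merged; set of 0 now {0, 1, 2, 3, 4, 6, 9, 10, 11}
Step 12: union(1, 2) -> already same set; set of 1 now {0, 1, 2, 3, 4, 6, 9, 10, 11}
Step 13: union(3, 9) -> already same set; set of 3 now {0, 1, 2, 3, 4, 6, 9, 10, 11}
Step 14: union(3, 7) -> merged; set of 3 now {0, 1, 2, 3, 4, 6, 7, 9, 10, 11}
Step 15: union(0, 8) -> merged; set of 0 now {0, 1, 2, 3, 4, 6, 7, 8, 9, 10, 11}
Component of 1: {0, 1, 2, 3, 4, 6, 7, 8, 9, 10, 11}

Answer: 0, 1, 2, 3, 4, 6, 7, 8, 9, 10, 11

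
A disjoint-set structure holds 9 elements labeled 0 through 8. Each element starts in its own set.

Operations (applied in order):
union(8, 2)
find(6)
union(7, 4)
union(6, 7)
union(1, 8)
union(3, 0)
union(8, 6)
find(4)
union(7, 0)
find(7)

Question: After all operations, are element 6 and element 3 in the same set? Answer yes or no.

Answer: yes

Derivation:
Step 1: union(8, 2) -> merged; set of 8 now {2, 8}
Step 2: find(6) -> no change; set of 6 is {6}
Step 3: union(7, 4) -> merged; set of 7 now {4, 7}
Step 4: union(6, 7) -> merged; set of 6 now {4, 6, 7}
Step 5: union(1, 8) -> merged; set of 1 now {1, 2, 8}
Step 6: union(3, 0) -> merged; set of 3 now {0, 3}
Step 7: union(8, 6) -> merged; set of 8 now {1, 2, 4, 6, 7, 8}
Step 8: find(4) -> no change; set of 4 is {1, 2, 4, 6, 7, 8}
Step 9: union(7, 0) -> merged; set of 7 now {0, 1, 2, 3, 4, 6, 7, 8}
Step 10: find(7) -> no change; set of 7 is {0, 1, 2, 3, 4, 6, 7, 8}
Set of 6: {0, 1, 2, 3, 4, 6, 7, 8}; 3 is a member.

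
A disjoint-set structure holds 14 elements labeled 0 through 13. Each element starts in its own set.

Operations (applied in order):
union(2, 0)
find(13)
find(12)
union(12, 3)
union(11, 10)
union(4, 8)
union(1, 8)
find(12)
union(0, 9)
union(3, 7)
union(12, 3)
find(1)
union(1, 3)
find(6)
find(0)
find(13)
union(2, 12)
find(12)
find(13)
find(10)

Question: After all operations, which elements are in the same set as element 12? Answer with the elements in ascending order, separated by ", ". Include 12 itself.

Answer: 0, 1, 2, 3, 4, 7, 8, 9, 12

Derivation:
Step 1: union(2, 0) -> merged; set of 2 now {0, 2}
Step 2: find(13) -> no change; set of 13 is {13}
Step 3: find(12) -> no change; set of 12 is {12}
Step 4: union(12, 3) -> merged; set of 12 now {3, 12}
Step 5: union(11, 10) -> merged; set of 11 now {10, 11}
Step 6: union(4, 8) -> merged; set of 4 now {4, 8}
Step 7: union(1, 8) -> merged; set of 1 now {1, 4, 8}
Step 8: find(12) -> no change; set of 12 is {3, 12}
Step 9: union(0, 9) -> merged; set of 0 now {0, 2, 9}
Step 10: union(3, 7) -> merged; set of 3 now {3, 7, 12}
Step 11: union(12, 3) -> already same set; set of 12 now {3, 7, 12}
Step 12: find(1) -> no change; set of 1 is {1, 4, 8}
Step 13: union(1, 3) -> merged; set of 1 now {1, 3, 4, 7, 8, 12}
Step 14: find(6) -> no change; set of 6 is {6}
Step 15: find(0) -> no change; set of 0 is {0, 2, 9}
Step 16: find(13) -> no change; set of 13 is {13}
Step 17: union(2, 12) -> merged; set of 2 now {0, 1, 2, 3, 4, 7, 8, 9, 12}
Step 18: find(12) -> no change; set of 12 is {0, 1, 2, 3, 4, 7, 8, 9, 12}
Step 19: find(13) -> no change; set of 13 is {13}
Step 20: find(10) -> no change; set of 10 is {10, 11}
Component of 12: {0, 1, 2, 3, 4, 7, 8, 9, 12}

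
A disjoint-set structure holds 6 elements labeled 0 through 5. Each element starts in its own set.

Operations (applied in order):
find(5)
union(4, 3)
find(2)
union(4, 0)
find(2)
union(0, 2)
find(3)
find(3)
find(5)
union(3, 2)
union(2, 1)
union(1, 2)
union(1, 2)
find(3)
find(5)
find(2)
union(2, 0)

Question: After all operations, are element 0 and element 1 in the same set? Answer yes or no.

Answer: yes

Derivation:
Step 1: find(5) -> no change; set of 5 is {5}
Step 2: union(4, 3) -> merged; set of 4 now {3, 4}
Step 3: find(2) -> no change; set of 2 is {2}
Step 4: union(4, 0) -> merged; set of 4 now {0, 3, 4}
Step 5: find(2) -> no change; set of 2 is {2}
Step 6: union(0, 2) -> merged; set of 0 now {0, 2, 3, 4}
Step 7: find(3) -> no change; set of 3 is {0, 2, 3, 4}
Step 8: find(3) -> no change; set of 3 is {0, 2, 3, 4}
Step 9: find(5) -> no change; set of 5 is {5}
Step 10: union(3, 2) -> already same set; set of 3 now {0, 2, 3, 4}
Step 11: union(2, 1) -> merged; set of 2 now {0, 1, 2, 3, 4}
Step 12: union(1, 2) -> already same set; set of 1 now {0, 1, 2, 3, 4}
Step 13: union(1, 2) -> already same set; set of 1 now {0, 1, 2, 3, 4}
Step 14: find(3) -> no change; set of 3 is {0, 1, 2, 3, 4}
Step 15: find(5) -> no change; set of 5 is {5}
Step 16: find(2) -> no change; set of 2 is {0, 1, 2, 3, 4}
Step 17: union(2, 0) -> already same set; set of 2 now {0, 1, 2, 3, 4}
Set of 0: {0, 1, 2, 3, 4}; 1 is a member.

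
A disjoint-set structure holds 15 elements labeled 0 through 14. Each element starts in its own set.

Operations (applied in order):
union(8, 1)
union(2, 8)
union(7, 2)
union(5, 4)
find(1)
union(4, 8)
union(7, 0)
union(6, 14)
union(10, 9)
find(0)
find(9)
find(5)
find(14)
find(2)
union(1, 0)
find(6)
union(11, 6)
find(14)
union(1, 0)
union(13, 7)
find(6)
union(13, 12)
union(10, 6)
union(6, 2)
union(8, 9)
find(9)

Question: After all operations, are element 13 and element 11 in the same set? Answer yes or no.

Step 1: union(8, 1) -> merged; set of 8 now {1, 8}
Step 2: union(2, 8) -> merged; set of 2 now {1, 2, 8}
Step 3: union(7, 2) -> merged; set of 7 now {1, 2, 7, 8}
Step 4: union(5, 4) -> merged; set of 5 now {4, 5}
Step 5: find(1) -> no change; set of 1 is {1, 2, 7, 8}
Step 6: union(4, 8) -> merged; set of 4 now {1, 2, 4, 5, 7, 8}
Step 7: union(7, 0) -> merged; set of 7 now {0, 1, 2, 4, 5, 7, 8}
Step 8: union(6, 14) -> merged; set of 6 now {6, 14}
Step 9: union(10, 9) -> merged; set of 10 now {9, 10}
Step 10: find(0) -> no change; set of 0 is {0, 1, 2, 4, 5, 7, 8}
Step 11: find(9) -> no change; set of 9 is {9, 10}
Step 12: find(5) -> no change; set of 5 is {0, 1, 2, 4, 5, 7, 8}
Step 13: find(14) -> no change; set of 14 is {6, 14}
Step 14: find(2) -> no change; set of 2 is {0, 1, 2, 4, 5, 7, 8}
Step 15: union(1, 0) -> already same set; set of 1 now {0, 1, 2, 4, 5, 7, 8}
Step 16: find(6) -> no change; set of 6 is {6, 14}
Step 17: union(11, 6) -> merged; set of 11 now {6, 11, 14}
Step 18: find(14) -> no change; set of 14 is {6, 11, 14}
Step 19: union(1, 0) -> already same set; set of 1 now {0, 1, 2, 4, 5, 7, 8}
Step 20: union(13, 7) -> merged; set of 13 now {0, 1, 2, 4, 5, 7, 8, 13}
Step 21: find(6) -> no change; set of 6 is {6, 11, 14}
Step 22: union(13, 12) -> merged; set of 13 now {0, 1, 2, 4, 5, 7, 8, 12, 13}
Step 23: union(10, 6) -> merged; set of 10 now {6, 9, 10, 11, 14}
Step 24: union(6, 2) -> merged; set of 6 now {0, 1, 2, 4, 5, 6, 7, 8, 9, 10, 11, 12, 13, 14}
Step 25: union(8, 9) -> already same set; set of 8 now {0, 1, 2, 4, 5, 6, 7, 8, 9, 10, 11, 12, 13, 14}
Step 26: find(9) -> no change; set of 9 is {0, 1, 2, 4, 5, 6, 7, 8, 9, 10, 11, 12, 13, 14}
Set of 13: {0, 1, 2, 4, 5, 6, 7, 8, 9, 10, 11, 12, 13, 14}; 11 is a member.

Answer: yes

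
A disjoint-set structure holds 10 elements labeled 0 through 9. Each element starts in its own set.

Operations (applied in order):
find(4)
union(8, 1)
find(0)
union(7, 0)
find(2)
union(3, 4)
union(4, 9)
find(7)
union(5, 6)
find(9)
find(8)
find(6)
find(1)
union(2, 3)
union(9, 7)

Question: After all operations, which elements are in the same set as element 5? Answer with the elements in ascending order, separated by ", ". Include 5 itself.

Answer: 5, 6

Derivation:
Step 1: find(4) -> no change; set of 4 is {4}
Step 2: union(8, 1) -> merged; set of 8 now {1, 8}
Step 3: find(0) -> no change; set of 0 is {0}
Step 4: union(7, 0) -> merged; set of 7 now {0, 7}
Step 5: find(2) -> no change; set of 2 is {2}
Step 6: union(3, 4) -> merged; set of 3 now {3, 4}
Step 7: union(4, 9) -> merged; set of 4 now {3, 4, 9}
Step 8: find(7) -> no change; set of 7 is {0, 7}
Step 9: union(5, 6) -> merged; set of 5 now {5, 6}
Step 10: find(9) -> no change; set of 9 is {3, 4, 9}
Step 11: find(8) -> no change; set of 8 is {1, 8}
Step 12: find(6) -> no change; set of 6 is {5, 6}
Step 13: find(1) -> no change; set of 1 is {1, 8}
Step 14: union(2, 3) -> merged; set of 2 now {2, 3, 4, 9}
Step 15: union(9, 7) -> merged; set of 9 now {0, 2, 3, 4, 7, 9}
Component of 5: {5, 6}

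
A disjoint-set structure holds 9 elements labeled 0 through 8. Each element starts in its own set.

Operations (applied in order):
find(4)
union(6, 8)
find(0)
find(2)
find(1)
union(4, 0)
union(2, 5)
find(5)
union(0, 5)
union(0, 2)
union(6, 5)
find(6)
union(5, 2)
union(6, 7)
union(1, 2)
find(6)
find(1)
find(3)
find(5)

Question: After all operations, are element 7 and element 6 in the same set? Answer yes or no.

Answer: yes

Derivation:
Step 1: find(4) -> no change; set of 4 is {4}
Step 2: union(6, 8) -> merged; set of 6 now {6, 8}
Step 3: find(0) -> no change; set of 0 is {0}
Step 4: find(2) -> no change; set of 2 is {2}
Step 5: find(1) -> no change; set of 1 is {1}
Step 6: union(4, 0) -> merged; set of 4 now {0, 4}
Step 7: union(2, 5) -> merged; set of 2 now {2, 5}
Step 8: find(5) -> no change; set of 5 is {2, 5}
Step 9: union(0, 5) -> merged; set of 0 now {0, 2, 4, 5}
Step 10: union(0, 2) -> already same set; set of 0 now {0, 2, 4, 5}
Step 11: union(6, 5) -> merged; set of 6 now {0, 2, 4, 5, 6, 8}
Step 12: find(6) -> no change; set of 6 is {0, 2, 4, 5, 6, 8}
Step 13: union(5, 2) -> already same set; set of 5 now {0, 2, 4, 5, 6, 8}
Step 14: union(6, 7) -> merged; set of 6 now {0, 2, 4, 5, 6, 7, 8}
Step 15: union(1, 2) -> merged; set of 1 now {0, 1, 2, 4, 5, 6, 7, 8}
Step 16: find(6) -> no change; set of 6 is {0, 1, 2, 4, 5, 6, 7, 8}
Step 17: find(1) -> no change; set of 1 is {0, 1, 2, 4, 5, 6, 7, 8}
Step 18: find(3) -> no change; set of 3 is {3}
Step 19: find(5) -> no change; set of 5 is {0, 1, 2, 4, 5, 6, 7, 8}
Set of 7: {0, 1, 2, 4, 5, 6, 7, 8}; 6 is a member.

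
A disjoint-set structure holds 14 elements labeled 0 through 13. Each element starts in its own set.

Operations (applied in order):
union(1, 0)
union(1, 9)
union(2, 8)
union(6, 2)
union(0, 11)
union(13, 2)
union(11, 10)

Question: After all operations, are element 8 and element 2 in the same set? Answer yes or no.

Step 1: union(1, 0) -> merged; set of 1 now {0, 1}
Step 2: union(1, 9) -> merged; set of 1 now {0, 1, 9}
Step 3: union(2, 8) -> merged; set of 2 now {2, 8}
Step 4: union(6, 2) -> merged; set of 6 now {2, 6, 8}
Step 5: union(0, 11) -> merged; set of 0 now {0, 1, 9, 11}
Step 6: union(13, 2) -> merged; set of 13 now {2, 6, 8, 13}
Step 7: union(11, 10) -> merged; set of 11 now {0, 1, 9, 10, 11}
Set of 8: {2, 6, 8, 13}; 2 is a member.

Answer: yes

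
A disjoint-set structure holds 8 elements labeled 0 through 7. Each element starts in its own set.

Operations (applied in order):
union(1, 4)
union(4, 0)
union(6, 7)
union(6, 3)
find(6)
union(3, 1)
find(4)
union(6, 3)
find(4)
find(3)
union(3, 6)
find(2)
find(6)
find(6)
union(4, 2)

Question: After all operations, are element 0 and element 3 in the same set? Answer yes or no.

Answer: yes

Derivation:
Step 1: union(1, 4) -> merged; set of 1 now {1, 4}
Step 2: union(4, 0) -> merged; set of 4 now {0, 1, 4}
Step 3: union(6, 7) -> merged; set of 6 now {6, 7}
Step 4: union(6, 3) -> merged; set of 6 now {3, 6, 7}
Step 5: find(6) -> no change; set of 6 is {3, 6, 7}
Step 6: union(3, 1) -> merged; set of 3 now {0, 1, 3, 4, 6, 7}
Step 7: find(4) -> no change; set of 4 is {0, 1, 3, 4, 6, 7}
Step 8: union(6, 3) -> already same set; set of 6 now {0, 1, 3, 4, 6, 7}
Step 9: find(4) -> no change; set of 4 is {0, 1, 3, 4, 6, 7}
Step 10: find(3) -> no change; set of 3 is {0, 1, 3, 4, 6, 7}
Step 11: union(3, 6) -> already same set; set of 3 now {0, 1, 3, 4, 6, 7}
Step 12: find(2) -> no change; set of 2 is {2}
Step 13: find(6) -> no change; set of 6 is {0, 1, 3, 4, 6, 7}
Step 14: find(6) -> no change; set of 6 is {0, 1, 3, 4, 6, 7}
Step 15: union(4, 2) -> merged; set of 4 now {0, 1, 2, 3, 4, 6, 7}
Set of 0: {0, 1, 2, 3, 4, 6, 7}; 3 is a member.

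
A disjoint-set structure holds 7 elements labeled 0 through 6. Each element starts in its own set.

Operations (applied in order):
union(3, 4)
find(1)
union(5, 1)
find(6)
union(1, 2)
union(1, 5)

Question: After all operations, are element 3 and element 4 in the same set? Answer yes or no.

Answer: yes

Derivation:
Step 1: union(3, 4) -> merged; set of 3 now {3, 4}
Step 2: find(1) -> no change; set of 1 is {1}
Step 3: union(5, 1) -> merged; set of 5 now {1, 5}
Step 4: find(6) -> no change; set of 6 is {6}
Step 5: union(1, 2) -> merged; set of 1 now {1, 2, 5}
Step 6: union(1, 5) -> already same set; set of 1 now {1, 2, 5}
Set of 3: {3, 4}; 4 is a member.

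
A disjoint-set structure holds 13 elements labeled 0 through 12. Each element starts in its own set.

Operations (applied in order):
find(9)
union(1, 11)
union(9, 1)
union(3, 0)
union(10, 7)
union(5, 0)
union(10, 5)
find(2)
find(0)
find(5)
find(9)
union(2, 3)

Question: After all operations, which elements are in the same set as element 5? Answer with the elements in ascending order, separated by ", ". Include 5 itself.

Answer: 0, 2, 3, 5, 7, 10

Derivation:
Step 1: find(9) -> no change; set of 9 is {9}
Step 2: union(1, 11) -> merged; set of 1 now {1, 11}
Step 3: union(9, 1) -> merged; set of 9 now {1, 9, 11}
Step 4: union(3, 0) -> merged; set of 3 now {0, 3}
Step 5: union(10, 7) -> merged; set of 10 now {7, 10}
Step 6: union(5, 0) -> merged; set of 5 now {0, 3, 5}
Step 7: union(10, 5) -> merged; set of 10 now {0, 3, 5, 7, 10}
Step 8: find(2) -> no change; set of 2 is {2}
Step 9: find(0) -> no change; set of 0 is {0, 3, 5, 7, 10}
Step 10: find(5) -> no change; set of 5 is {0, 3, 5, 7, 10}
Step 11: find(9) -> no change; set of 9 is {1, 9, 11}
Step 12: union(2, 3) -> merged; set of 2 now {0, 2, 3, 5, 7, 10}
Component of 5: {0, 2, 3, 5, 7, 10}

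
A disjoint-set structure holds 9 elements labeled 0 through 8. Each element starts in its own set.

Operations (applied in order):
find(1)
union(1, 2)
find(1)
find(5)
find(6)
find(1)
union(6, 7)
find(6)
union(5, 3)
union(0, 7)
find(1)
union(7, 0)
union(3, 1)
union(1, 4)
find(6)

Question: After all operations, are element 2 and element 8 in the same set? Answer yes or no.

Step 1: find(1) -> no change; set of 1 is {1}
Step 2: union(1, 2) -> merged; set of 1 now {1, 2}
Step 3: find(1) -> no change; set of 1 is {1, 2}
Step 4: find(5) -> no change; set of 5 is {5}
Step 5: find(6) -> no change; set of 6 is {6}
Step 6: find(1) -> no change; set of 1 is {1, 2}
Step 7: union(6, 7) -> merged; set of 6 now {6, 7}
Step 8: find(6) -> no change; set of 6 is {6, 7}
Step 9: union(5, 3) -> merged; set of 5 now {3, 5}
Step 10: union(0, 7) -> merged; set of 0 now {0, 6, 7}
Step 11: find(1) -> no change; set of 1 is {1, 2}
Step 12: union(7, 0) -> already same set; set of 7 now {0, 6, 7}
Step 13: union(3, 1) -> merged; set of 3 now {1, 2, 3, 5}
Step 14: union(1, 4) -> merged; set of 1 now {1, 2, 3, 4, 5}
Step 15: find(6) -> no change; set of 6 is {0, 6, 7}
Set of 2: {1, 2, 3, 4, 5}; 8 is not a member.

Answer: no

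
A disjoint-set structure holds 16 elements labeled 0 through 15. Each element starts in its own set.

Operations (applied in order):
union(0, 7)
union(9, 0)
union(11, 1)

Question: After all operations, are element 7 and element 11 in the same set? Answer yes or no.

Step 1: union(0, 7) -> merged; set of 0 now {0, 7}
Step 2: union(9, 0) -> merged; set of 9 now {0, 7, 9}
Step 3: union(11, 1) -> merged; set of 11 now {1, 11}
Set of 7: {0, 7, 9}; 11 is not a member.

Answer: no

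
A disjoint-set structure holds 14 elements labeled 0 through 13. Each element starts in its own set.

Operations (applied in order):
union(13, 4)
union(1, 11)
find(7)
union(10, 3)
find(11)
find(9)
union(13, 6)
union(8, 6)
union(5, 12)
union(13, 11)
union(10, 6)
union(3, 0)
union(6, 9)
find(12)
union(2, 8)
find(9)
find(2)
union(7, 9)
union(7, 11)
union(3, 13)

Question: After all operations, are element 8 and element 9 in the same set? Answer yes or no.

Step 1: union(13, 4) -> merged; set of 13 now {4, 13}
Step 2: union(1, 11) -> merged; set of 1 now {1, 11}
Step 3: find(7) -> no change; set of 7 is {7}
Step 4: union(10, 3) -> merged; set of 10 now {3, 10}
Step 5: find(11) -> no change; set of 11 is {1, 11}
Step 6: find(9) -> no change; set of 9 is {9}
Step 7: union(13, 6) -> merged; set of 13 now {4, 6, 13}
Step 8: union(8, 6) -> merged; set of 8 now {4, 6, 8, 13}
Step 9: union(5, 12) -> merged; set of 5 now {5, 12}
Step 10: union(13, 11) -> merged; set of 13 now {1, 4, 6, 8, 11, 13}
Step 11: union(10, 6) -> merged; set of 10 now {1, 3, 4, 6, 8, 10, 11, 13}
Step 12: union(3, 0) -> merged; set of 3 now {0, 1, 3, 4, 6, 8, 10, 11, 13}
Step 13: union(6, 9) -> merged; set of 6 now {0, 1, 3, 4, 6, 8, 9, 10, 11, 13}
Step 14: find(12) -> no change; set of 12 is {5, 12}
Step 15: union(2, 8) -> merged; set of 2 now {0, 1, 2, 3, 4, 6, 8, 9, 10, 11, 13}
Step 16: find(9) -> no change; set of 9 is {0, 1, 2, 3, 4, 6, 8, 9, 10, 11, 13}
Step 17: find(2) -> no change; set of 2 is {0, 1, 2, 3, 4, 6, 8, 9, 10, 11, 13}
Step 18: union(7, 9) -> merged; set of 7 now {0, 1, 2, 3, 4, 6, 7, 8, 9, 10, 11, 13}
Step 19: union(7, 11) -> already same set; set of 7 now {0, 1, 2, 3, 4, 6, 7, 8, 9, 10, 11, 13}
Step 20: union(3, 13) -> already same set; set of 3 now {0, 1, 2, 3, 4, 6, 7, 8, 9, 10, 11, 13}
Set of 8: {0, 1, 2, 3, 4, 6, 7, 8, 9, 10, 11, 13}; 9 is a member.

Answer: yes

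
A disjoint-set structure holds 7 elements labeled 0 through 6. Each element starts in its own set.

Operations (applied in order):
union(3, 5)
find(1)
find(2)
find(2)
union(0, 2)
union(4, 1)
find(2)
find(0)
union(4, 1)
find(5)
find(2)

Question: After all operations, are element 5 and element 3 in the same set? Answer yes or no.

Answer: yes

Derivation:
Step 1: union(3, 5) -> merged; set of 3 now {3, 5}
Step 2: find(1) -> no change; set of 1 is {1}
Step 3: find(2) -> no change; set of 2 is {2}
Step 4: find(2) -> no change; set of 2 is {2}
Step 5: union(0, 2) -> merged; set of 0 now {0, 2}
Step 6: union(4, 1) -> merged; set of 4 now {1, 4}
Step 7: find(2) -> no change; set of 2 is {0, 2}
Step 8: find(0) -> no change; set of 0 is {0, 2}
Step 9: union(4, 1) -> already same set; set of 4 now {1, 4}
Step 10: find(5) -> no change; set of 5 is {3, 5}
Step 11: find(2) -> no change; set of 2 is {0, 2}
Set of 5: {3, 5}; 3 is a member.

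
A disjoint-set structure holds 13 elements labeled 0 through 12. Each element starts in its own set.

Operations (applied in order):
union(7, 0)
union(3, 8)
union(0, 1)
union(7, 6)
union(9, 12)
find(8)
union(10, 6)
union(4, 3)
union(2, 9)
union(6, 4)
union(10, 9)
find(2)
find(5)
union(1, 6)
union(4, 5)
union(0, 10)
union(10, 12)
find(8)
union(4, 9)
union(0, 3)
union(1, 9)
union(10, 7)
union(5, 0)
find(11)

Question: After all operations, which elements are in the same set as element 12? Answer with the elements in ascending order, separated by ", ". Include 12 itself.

Step 1: union(7, 0) -> merged; set of 7 now {0, 7}
Step 2: union(3, 8) -> merged; set of 3 now {3, 8}
Step 3: union(0, 1) -> merged; set of 0 now {0, 1, 7}
Step 4: union(7, 6) -> merged; set of 7 now {0, 1, 6, 7}
Step 5: union(9, 12) -> merged; set of 9 now {9, 12}
Step 6: find(8) -> no change; set of 8 is {3, 8}
Step 7: union(10, 6) -> merged; set of 10 now {0, 1, 6, 7, 10}
Step 8: union(4, 3) -> merged; set of 4 now {3, 4, 8}
Step 9: union(2, 9) -> merged; set of 2 now {2, 9, 12}
Step 10: union(6, 4) -> merged; set of 6 now {0, 1, 3, 4, 6, 7, 8, 10}
Step 11: union(10, 9) -> merged; set of 10 now {0, 1, 2, 3, 4, 6, 7, 8, 9, 10, 12}
Step 12: find(2) -> no change; set of 2 is {0, 1, 2, 3, 4, 6, 7, 8, 9, 10, 12}
Step 13: find(5) -> no change; set of 5 is {5}
Step 14: union(1, 6) -> already same set; set of 1 now {0, 1, 2, 3, 4, 6, 7, 8, 9, 10, 12}
Step 15: union(4, 5) -> merged; set of 4 now {0, 1, 2, 3, 4, 5, 6, 7, 8, 9, 10, 12}
Step 16: union(0, 10) -> already same set; set of 0 now {0, 1, 2, 3, 4, 5, 6, 7, 8, 9, 10, 12}
Step 17: union(10, 12) -> already same set; set of 10 now {0, 1, 2, 3, 4, 5, 6, 7, 8, 9, 10, 12}
Step 18: find(8) -> no change; set of 8 is {0, 1, 2, 3, 4, 5, 6, 7, 8, 9, 10, 12}
Step 19: union(4, 9) -> already same set; set of 4 now {0, 1, 2, 3, 4, 5, 6, 7, 8, 9, 10, 12}
Step 20: union(0, 3) -> already same set; set of 0 now {0, 1, 2, 3, 4, 5, 6, 7, 8, 9, 10, 12}
Step 21: union(1, 9) -> already same set; set of 1 now {0, 1, 2, 3, 4, 5, 6, 7, 8, 9, 10, 12}
Step 22: union(10, 7) -> already same set; set of 10 now {0, 1, 2, 3, 4, 5, 6, 7, 8, 9, 10, 12}
Step 23: union(5, 0) -> already same set; set of 5 now {0, 1, 2, 3, 4, 5, 6, 7, 8, 9, 10, 12}
Step 24: find(11) -> no change; set of 11 is {11}
Component of 12: {0, 1, 2, 3, 4, 5, 6, 7, 8, 9, 10, 12}

Answer: 0, 1, 2, 3, 4, 5, 6, 7, 8, 9, 10, 12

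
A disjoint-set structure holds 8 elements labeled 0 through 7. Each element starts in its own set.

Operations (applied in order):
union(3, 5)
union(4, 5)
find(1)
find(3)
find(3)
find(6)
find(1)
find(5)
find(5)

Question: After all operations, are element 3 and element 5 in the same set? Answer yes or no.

Step 1: union(3, 5) -> merged; set of 3 now {3, 5}
Step 2: union(4, 5) -> merged; set of 4 now {3, 4, 5}
Step 3: find(1) -> no change; set of 1 is {1}
Step 4: find(3) -> no change; set of 3 is {3, 4, 5}
Step 5: find(3) -> no change; set of 3 is {3, 4, 5}
Step 6: find(6) -> no change; set of 6 is {6}
Step 7: find(1) -> no change; set of 1 is {1}
Step 8: find(5) -> no change; set of 5 is {3, 4, 5}
Step 9: find(5) -> no change; set of 5 is {3, 4, 5}
Set of 3: {3, 4, 5}; 5 is a member.

Answer: yes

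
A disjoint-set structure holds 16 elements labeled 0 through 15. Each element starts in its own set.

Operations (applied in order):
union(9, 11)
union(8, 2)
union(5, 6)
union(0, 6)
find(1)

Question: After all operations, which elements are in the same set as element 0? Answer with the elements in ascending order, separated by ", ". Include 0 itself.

Answer: 0, 5, 6

Derivation:
Step 1: union(9, 11) -> merged; set of 9 now {9, 11}
Step 2: union(8, 2) -> merged; set of 8 now {2, 8}
Step 3: union(5, 6) -> merged; set of 5 now {5, 6}
Step 4: union(0, 6) -> merged; set of 0 now {0, 5, 6}
Step 5: find(1) -> no change; set of 1 is {1}
Component of 0: {0, 5, 6}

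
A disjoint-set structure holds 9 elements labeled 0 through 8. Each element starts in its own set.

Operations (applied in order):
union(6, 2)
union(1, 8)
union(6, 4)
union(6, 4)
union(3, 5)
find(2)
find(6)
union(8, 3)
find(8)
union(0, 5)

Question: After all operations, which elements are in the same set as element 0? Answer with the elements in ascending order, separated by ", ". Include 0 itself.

Answer: 0, 1, 3, 5, 8

Derivation:
Step 1: union(6, 2) -> merged; set of 6 now {2, 6}
Step 2: union(1, 8) -> merged; set of 1 now {1, 8}
Step 3: union(6, 4) -> merged; set of 6 now {2, 4, 6}
Step 4: union(6, 4) -> already same set; set of 6 now {2, 4, 6}
Step 5: union(3, 5) -> merged; set of 3 now {3, 5}
Step 6: find(2) -> no change; set of 2 is {2, 4, 6}
Step 7: find(6) -> no change; set of 6 is {2, 4, 6}
Step 8: union(8, 3) -> merged; set of 8 now {1, 3, 5, 8}
Step 9: find(8) -> no change; set of 8 is {1, 3, 5, 8}
Step 10: union(0, 5) -> merged; set of 0 now {0, 1, 3, 5, 8}
Component of 0: {0, 1, 3, 5, 8}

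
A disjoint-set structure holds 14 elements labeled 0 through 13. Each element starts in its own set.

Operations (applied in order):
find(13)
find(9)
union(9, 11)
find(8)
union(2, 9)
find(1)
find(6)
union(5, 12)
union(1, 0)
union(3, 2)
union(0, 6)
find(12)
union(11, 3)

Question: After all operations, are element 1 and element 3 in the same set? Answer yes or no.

Step 1: find(13) -> no change; set of 13 is {13}
Step 2: find(9) -> no change; set of 9 is {9}
Step 3: union(9, 11) -> merged; set of 9 now {9, 11}
Step 4: find(8) -> no change; set of 8 is {8}
Step 5: union(2, 9) -> merged; set of 2 now {2, 9, 11}
Step 6: find(1) -> no change; set of 1 is {1}
Step 7: find(6) -> no change; set of 6 is {6}
Step 8: union(5, 12) -> merged; set of 5 now {5, 12}
Step 9: union(1, 0) -> merged; set of 1 now {0, 1}
Step 10: union(3, 2) -> merged; set of 3 now {2, 3, 9, 11}
Step 11: union(0, 6) -> merged; set of 0 now {0, 1, 6}
Step 12: find(12) -> no change; set of 12 is {5, 12}
Step 13: union(11, 3) -> already same set; set of 11 now {2, 3, 9, 11}
Set of 1: {0, 1, 6}; 3 is not a member.

Answer: no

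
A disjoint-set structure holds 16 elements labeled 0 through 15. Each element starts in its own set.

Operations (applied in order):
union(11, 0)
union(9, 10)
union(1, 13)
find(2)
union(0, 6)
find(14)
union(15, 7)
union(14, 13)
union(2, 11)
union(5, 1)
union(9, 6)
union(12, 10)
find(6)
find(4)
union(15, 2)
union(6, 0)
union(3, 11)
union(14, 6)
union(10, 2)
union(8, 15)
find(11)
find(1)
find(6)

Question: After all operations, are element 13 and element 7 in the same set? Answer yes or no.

Step 1: union(11, 0) -> merged; set of 11 now {0, 11}
Step 2: union(9, 10) -> merged; set of 9 now {9, 10}
Step 3: union(1, 13) -> merged; set of 1 now {1, 13}
Step 4: find(2) -> no change; set of 2 is {2}
Step 5: union(0, 6) -> merged; set of 0 now {0, 6, 11}
Step 6: find(14) -> no change; set of 14 is {14}
Step 7: union(15, 7) -> merged; set of 15 now {7, 15}
Step 8: union(14, 13) -> merged; set of 14 now {1, 13, 14}
Step 9: union(2, 11) -> merged; set of 2 now {0, 2, 6, 11}
Step 10: union(5, 1) -> merged; set of 5 now {1, 5, 13, 14}
Step 11: union(9, 6) -> merged; set of 9 now {0, 2, 6, 9, 10, 11}
Step 12: union(12, 10) -> merged; set of 12 now {0, 2, 6, 9, 10, 11, 12}
Step 13: find(6) -> no change; set of 6 is {0, 2, 6, 9, 10, 11, 12}
Step 14: find(4) -> no change; set of 4 is {4}
Step 15: union(15, 2) -> merged; set of 15 now {0, 2, 6, 7, 9, 10, 11, 12, 15}
Step 16: union(6, 0) -> already same set; set of 6 now {0, 2, 6, 7, 9, 10, 11, 12, 15}
Step 17: union(3, 11) -> merged; set of 3 now {0, 2, 3, 6, 7, 9, 10, 11, 12, 15}
Step 18: union(14, 6) -> merged; set of 14 now {0, 1, 2, 3, 5, 6, 7, 9, 10, 11, 12, 13, 14, 15}
Step 19: union(10, 2) -> already same set; set of 10 now {0, 1, 2, 3, 5, 6, 7, 9, 10, 11, 12, 13, 14, 15}
Step 20: union(8, 15) -> merged; set of 8 now {0, 1, 2, 3, 5, 6, 7, 8, 9, 10, 11, 12, 13, 14, 15}
Step 21: find(11) -> no change; set of 11 is {0, 1, 2, 3, 5, 6, 7, 8, 9, 10, 11, 12, 13, 14, 15}
Step 22: find(1) -> no change; set of 1 is {0, 1, 2, 3, 5, 6, 7, 8, 9, 10, 11, 12, 13, 14, 15}
Step 23: find(6) -> no change; set of 6 is {0, 1, 2, 3, 5, 6, 7, 8, 9, 10, 11, 12, 13, 14, 15}
Set of 13: {0, 1, 2, 3, 5, 6, 7, 8, 9, 10, 11, 12, 13, 14, 15}; 7 is a member.

Answer: yes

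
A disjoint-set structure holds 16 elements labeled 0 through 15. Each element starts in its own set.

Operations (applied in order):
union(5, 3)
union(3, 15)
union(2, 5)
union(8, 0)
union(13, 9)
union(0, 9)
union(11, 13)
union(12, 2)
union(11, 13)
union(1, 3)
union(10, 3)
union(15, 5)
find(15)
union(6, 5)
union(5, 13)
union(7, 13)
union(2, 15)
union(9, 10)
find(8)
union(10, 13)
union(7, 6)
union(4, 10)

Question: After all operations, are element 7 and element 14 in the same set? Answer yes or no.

Answer: no

Derivation:
Step 1: union(5, 3) -> merged; set of 5 now {3, 5}
Step 2: union(3, 15) -> merged; set of 3 now {3, 5, 15}
Step 3: union(2, 5) -> merged; set of 2 now {2, 3, 5, 15}
Step 4: union(8, 0) -> merged; set of 8 now {0, 8}
Step 5: union(13, 9) -> merged; set of 13 now {9, 13}
Step 6: union(0, 9) -> merged; set of 0 now {0, 8, 9, 13}
Step 7: union(11, 13) -> merged; set of 11 now {0, 8, 9, 11, 13}
Step 8: union(12, 2) -> merged; set of 12 now {2, 3, 5, 12, 15}
Step 9: union(11, 13) -> already same set; set of 11 now {0, 8, 9, 11, 13}
Step 10: union(1, 3) -> merged; set of 1 now {1, 2, 3, 5, 12, 15}
Step 11: union(10, 3) -> merged; set of 10 now {1, 2, 3, 5, 10, 12, 15}
Step 12: union(15, 5) -> already same set; set of 15 now {1, 2, 3, 5, 10, 12, 15}
Step 13: find(15) -> no change; set of 15 is {1, 2, 3, 5, 10, 12, 15}
Step 14: union(6, 5) -> merged; set of 6 now {1, 2, 3, 5, 6, 10, 12, 15}
Step 15: union(5, 13) -> merged; set of 5 now {0, 1, 2, 3, 5, 6, 8, 9, 10, 11, 12, 13, 15}
Step 16: union(7, 13) -> merged; set of 7 now {0, 1, 2, 3, 5, 6, 7, 8, 9, 10, 11, 12, 13, 15}
Step 17: union(2, 15) -> already same set; set of 2 now {0, 1, 2, 3, 5, 6, 7, 8, 9, 10, 11, 12, 13, 15}
Step 18: union(9, 10) -> already same set; set of 9 now {0, 1, 2, 3, 5, 6, 7, 8, 9, 10, 11, 12, 13, 15}
Step 19: find(8) -> no change; set of 8 is {0, 1, 2, 3, 5, 6, 7, 8, 9, 10, 11, 12, 13, 15}
Step 20: union(10, 13) -> already same set; set of 10 now {0, 1, 2, 3, 5, 6, 7, 8, 9, 10, 11, 12, 13, 15}
Step 21: union(7, 6) -> already same set; set of 7 now {0, 1, 2, 3, 5, 6, 7, 8, 9, 10, 11, 12, 13, 15}
Step 22: union(4, 10) -> merged; set of 4 now {0, 1, 2, 3, 4, 5, 6, 7, 8, 9, 10, 11, 12, 13, 15}
Set of 7: {0, 1, 2, 3, 4, 5, 6, 7, 8, 9, 10, 11, 12, 13, 15}; 14 is not a member.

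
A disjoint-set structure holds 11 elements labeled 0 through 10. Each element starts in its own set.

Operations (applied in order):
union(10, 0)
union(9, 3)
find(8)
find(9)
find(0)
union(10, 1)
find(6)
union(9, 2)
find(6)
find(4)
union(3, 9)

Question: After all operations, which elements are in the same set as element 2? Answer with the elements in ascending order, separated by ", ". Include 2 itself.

Answer: 2, 3, 9

Derivation:
Step 1: union(10, 0) -> merged; set of 10 now {0, 10}
Step 2: union(9, 3) -> merged; set of 9 now {3, 9}
Step 3: find(8) -> no change; set of 8 is {8}
Step 4: find(9) -> no change; set of 9 is {3, 9}
Step 5: find(0) -> no change; set of 0 is {0, 10}
Step 6: union(10, 1) -> merged; set of 10 now {0, 1, 10}
Step 7: find(6) -> no change; set of 6 is {6}
Step 8: union(9, 2) -> merged; set of 9 now {2, 3, 9}
Step 9: find(6) -> no change; set of 6 is {6}
Step 10: find(4) -> no change; set of 4 is {4}
Step 11: union(3, 9) -> already same set; set of 3 now {2, 3, 9}
Component of 2: {2, 3, 9}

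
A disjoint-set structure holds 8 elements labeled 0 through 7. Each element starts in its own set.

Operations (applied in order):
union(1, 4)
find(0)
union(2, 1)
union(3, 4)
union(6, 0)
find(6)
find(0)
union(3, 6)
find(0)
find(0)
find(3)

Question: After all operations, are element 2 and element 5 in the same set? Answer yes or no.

Step 1: union(1, 4) -> merged; set of 1 now {1, 4}
Step 2: find(0) -> no change; set of 0 is {0}
Step 3: union(2, 1) -> merged; set of 2 now {1, 2, 4}
Step 4: union(3, 4) -> merged; set of 3 now {1, 2, 3, 4}
Step 5: union(6, 0) -> merged; set of 6 now {0, 6}
Step 6: find(6) -> no change; set of 6 is {0, 6}
Step 7: find(0) -> no change; set of 0 is {0, 6}
Step 8: union(3, 6) -> merged; set of 3 now {0, 1, 2, 3, 4, 6}
Step 9: find(0) -> no change; set of 0 is {0, 1, 2, 3, 4, 6}
Step 10: find(0) -> no change; set of 0 is {0, 1, 2, 3, 4, 6}
Step 11: find(3) -> no change; set of 3 is {0, 1, 2, 3, 4, 6}
Set of 2: {0, 1, 2, 3, 4, 6}; 5 is not a member.

Answer: no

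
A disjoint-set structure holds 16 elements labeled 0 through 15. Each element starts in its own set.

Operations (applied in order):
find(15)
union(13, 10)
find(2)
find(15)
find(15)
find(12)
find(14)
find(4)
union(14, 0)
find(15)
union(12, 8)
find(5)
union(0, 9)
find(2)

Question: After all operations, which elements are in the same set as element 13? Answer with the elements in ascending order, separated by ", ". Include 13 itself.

Answer: 10, 13

Derivation:
Step 1: find(15) -> no change; set of 15 is {15}
Step 2: union(13, 10) -> merged; set of 13 now {10, 13}
Step 3: find(2) -> no change; set of 2 is {2}
Step 4: find(15) -> no change; set of 15 is {15}
Step 5: find(15) -> no change; set of 15 is {15}
Step 6: find(12) -> no change; set of 12 is {12}
Step 7: find(14) -> no change; set of 14 is {14}
Step 8: find(4) -> no change; set of 4 is {4}
Step 9: union(14, 0) -> merged; set of 14 now {0, 14}
Step 10: find(15) -> no change; set of 15 is {15}
Step 11: union(12, 8) -> merged; set of 12 now {8, 12}
Step 12: find(5) -> no change; set of 5 is {5}
Step 13: union(0, 9) -> merged; set of 0 now {0, 9, 14}
Step 14: find(2) -> no change; set of 2 is {2}
Component of 13: {10, 13}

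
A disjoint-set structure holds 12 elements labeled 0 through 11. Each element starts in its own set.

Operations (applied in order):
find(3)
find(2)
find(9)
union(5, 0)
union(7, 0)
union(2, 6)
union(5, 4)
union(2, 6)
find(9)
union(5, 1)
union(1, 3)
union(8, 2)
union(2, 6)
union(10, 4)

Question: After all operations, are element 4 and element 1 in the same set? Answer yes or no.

Answer: yes

Derivation:
Step 1: find(3) -> no change; set of 3 is {3}
Step 2: find(2) -> no change; set of 2 is {2}
Step 3: find(9) -> no change; set of 9 is {9}
Step 4: union(5, 0) -> merged; set of 5 now {0, 5}
Step 5: union(7, 0) -> merged; set of 7 now {0, 5, 7}
Step 6: union(2, 6) -> merged; set of 2 now {2, 6}
Step 7: union(5, 4) -> merged; set of 5 now {0, 4, 5, 7}
Step 8: union(2, 6) -> already same set; set of 2 now {2, 6}
Step 9: find(9) -> no change; set of 9 is {9}
Step 10: union(5, 1) -> merged; set of 5 now {0, 1, 4, 5, 7}
Step 11: union(1, 3) -> merged; set of 1 now {0, 1, 3, 4, 5, 7}
Step 12: union(8, 2) -> merged; set of 8 now {2, 6, 8}
Step 13: union(2, 6) -> already same set; set of 2 now {2, 6, 8}
Step 14: union(10, 4) -> merged; set of 10 now {0, 1, 3, 4, 5, 7, 10}
Set of 4: {0, 1, 3, 4, 5, 7, 10}; 1 is a member.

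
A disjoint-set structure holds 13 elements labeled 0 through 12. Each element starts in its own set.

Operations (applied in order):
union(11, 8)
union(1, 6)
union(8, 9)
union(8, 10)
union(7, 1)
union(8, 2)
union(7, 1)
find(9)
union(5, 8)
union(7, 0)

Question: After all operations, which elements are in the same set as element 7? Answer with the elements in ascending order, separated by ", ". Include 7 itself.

Answer: 0, 1, 6, 7

Derivation:
Step 1: union(11, 8) -> merged; set of 11 now {8, 11}
Step 2: union(1, 6) -> merged; set of 1 now {1, 6}
Step 3: union(8, 9) -> merged; set of 8 now {8, 9, 11}
Step 4: union(8, 10) -> merged; set of 8 now {8, 9, 10, 11}
Step 5: union(7, 1) -> merged; set of 7 now {1, 6, 7}
Step 6: union(8, 2) -> merged; set of 8 now {2, 8, 9, 10, 11}
Step 7: union(7, 1) -> already same set; set of 7 now {1, 6, 7}
Step 8: find(9) -> no change; set of 9 is {2, 8, 9, 10, 11}
Step 9: union(5, 8) -> merged; set of 5 now {2, 5, 8, 9, 10, 11}
Step 10: union(7, 0) -> merged; set of 7 now {0, 1, 6, 7}
Component of 7: {0, 1, 6, 7}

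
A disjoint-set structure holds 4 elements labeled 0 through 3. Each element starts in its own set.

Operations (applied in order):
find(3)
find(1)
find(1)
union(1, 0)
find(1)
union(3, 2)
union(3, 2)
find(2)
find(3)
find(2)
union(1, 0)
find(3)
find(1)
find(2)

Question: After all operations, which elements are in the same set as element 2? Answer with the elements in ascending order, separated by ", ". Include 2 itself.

Answer: 2, 3

Derivation:
Step 1: find(3) -> no change; set of 3 is {3}
Step 2: find(1) -> no change; set of 1 is {1}
Step 3: find(1) -> no change; set of 1 is {1}
Step 4: union(1, 0) -> merged; set of 1 now {0, 1}
Step 5: find(1) -> no change; set of 1 is {0, 1}
Step 6: union(3, 2) -> merged; set of 3 now {2, 3}
Step 7: union(3, 2) -> already same set; set of 3 now {2, 3}
Step 8: find(2) -> no change; set of 2 is {2, 3}
Step 9: find(3) -> no change; set of 3 is {2, 3}
Step 10: find(2) -> no change; set of 2 is {2, 3}
Step 11: union(1, 0) -> already same set; set of 1 now {0, 1}
Step 12: find(3) -> no change; set of 3 is {2, 3}
Step 13: find(1) -> no change; set of 1 is {0, 1}
Step 14: find(2) -> no change; set of 2 is {2, 3}
Component of 2: {2, 3}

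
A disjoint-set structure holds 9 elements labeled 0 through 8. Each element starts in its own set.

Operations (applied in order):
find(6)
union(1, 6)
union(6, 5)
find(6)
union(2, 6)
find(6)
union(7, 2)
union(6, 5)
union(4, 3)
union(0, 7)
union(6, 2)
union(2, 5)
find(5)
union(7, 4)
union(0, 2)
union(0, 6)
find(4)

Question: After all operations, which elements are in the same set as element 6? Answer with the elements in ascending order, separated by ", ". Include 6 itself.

Answer: 0, 1, 2, 3, 4, 5, 6, 7

Derivation:
Step 1: find(6) -> no change; set of 6 is {6}
Step 2: union(1, 6) -> merged; set of 1 now {1, 6}
Step 3: union(6, 5) -> merged; set of 6 now {1, 5, 6}
Step 4: find(6) -> no change; set of 6 is {1, 5, 6}
Step 5: union(2, 6) -> merged; set of 2 now {1, 2, 5, 6}
Step 6: find(6) -> no change; set of 6 is {1, 2, 5, 6}
Step 7: union(7, 2) -> merged; set of 7 now {1, 2, 5, 6, 7}
Step 8: union(6, 5) -> already same set; set of 6 now {1, 2, 5, 6, 7}
Step 9: union(4, 3) -> merged; set of 4 now {3, 4}
Step 10: union(0, 7) -> merged; set of 0 now {0, 1, 2, 5, 6, 7}
Step 11: union(6, 2) -> already same set; set of 6 now {0, 1, 2, 5, 6, 7}
Step 12: union(2, 5) -> already same set; set of 2 now {0, 1, 2, 5, 6, 7}
Step 13: find(5) -> no change; set of 5 is {0, 1, 2, 5, 6, 7}
Step 14: union(7, 4) -> merged; set of 7 now {0, 1, 2, 3, 4, 5, 6, 7}
Step 15: union(0, 2) -> already same set; set of 0 now {0, 1, 2, 3, 4, 5, 6, 7}
Step 16: union(0, 6) -> already same set; set of 0 now {0, 1, 2, 3, 4, 5, 6, 7}
Step 17: find(4) -> no change; set of 4 is {0, 1, 2, 3, 4, 5, 6, 7}
Component of 6: {0, 1, 2, 3, 4, 5, 6, 7}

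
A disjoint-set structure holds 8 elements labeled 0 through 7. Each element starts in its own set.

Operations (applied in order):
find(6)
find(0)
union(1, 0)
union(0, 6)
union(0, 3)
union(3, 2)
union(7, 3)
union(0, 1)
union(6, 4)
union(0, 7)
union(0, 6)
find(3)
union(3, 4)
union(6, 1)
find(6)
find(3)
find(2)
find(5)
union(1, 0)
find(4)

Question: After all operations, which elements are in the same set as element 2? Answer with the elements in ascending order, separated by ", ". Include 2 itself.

Step 1: find(6) -> no change; set of 6 is {6}
Step 2: find(0) -> no change; set of 0 is {0}
Step 3: union(1, 0) -> merged; set of 1 now {0, 1}
Step 4: union(0, 6) -> merged; set of 0 now {0, 1, 6}
Step 5: union(0, 3) -> merged; set of 0 now {0, 1, 3, 6}
Step 6: union(3, 2) -> merged; set of 3 now {0, 1, 2, 3, 6}
Step 7: union(7, 3) -> merged; set of 7 now {0, 1, 2, 3, 6, 7}
Step 8: union(0, 1) -> already same set; set of 0 now {0, 1, 2, 3, 6, 7}
Step 9: union(6, 4) -> merged; set of 6 now {0, 1, 2, 3, 4, 6, 7}
Step 10: union(0, 7) -> already same set; set of 0 now {0, 1, 2, 3, 4, 6, 7}
Step 11: union(0, 6) -> already same set; set of 0 now {0, 1, 2, 3, 4, 6, 7}
Step 12: find(3) -> no change; set of 3 is {0, 1, 2, 3, 4, 6, 7}
Step 13: union(3, 4) -> already same set; set of 3 now {0, 1, 2, 3, 4, 6, 7}
Step 14: union(6, 1) -> already same set; set of 6 now {0, 1, 2, 3, 4, 6, 7}
Step 15: find(6) -> no change; set of 6 is {0, 1, 2, 3, 4, 6, 7}
Step 16: find(3) -> no change; set of 3 is {0, 1, 2, 3, 4, 6, 7}
Step 17: find(2) -> no change; set of 2 is {0, 1, 2, 3, 4, 6, 7}
Step 18: find(5) -> no change; set of 5 is {5}
Step 19: union(1, 0) -> already same set; set of 1 now {0, 1, 2, 3, 4, 6, 7}
Step 20: find(4) -> no change; set of 4 is {0, 1, 2, 3, 4, 6, 7}
Component of 2: {0, 1, 2, 3, 4, 6, 7}

Answer: 0, 1, 2, 3, 4, 6, 7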